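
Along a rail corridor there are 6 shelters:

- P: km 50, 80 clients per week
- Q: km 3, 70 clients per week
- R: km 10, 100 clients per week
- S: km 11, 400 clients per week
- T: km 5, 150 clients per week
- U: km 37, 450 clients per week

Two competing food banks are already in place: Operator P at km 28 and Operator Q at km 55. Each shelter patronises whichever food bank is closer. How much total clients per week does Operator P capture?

1170

The indifferent point is the midpoint (28+55)/2 = 41.5; shelters left of it (closer to Operator P at 28) go to Operator P, those right go to Operator Q.
  Q at 3 (w=70) → Operator P
  T at 5 (w=150) → Operator P
  R at 10 (w=100) → Operator P
  S at 11 (w=400) → Operator P
  U at 37 (w=450) → Operator P
  P at 50 (w=80) → Operator Q
Operator P captures 1170; Operator Q captures 80.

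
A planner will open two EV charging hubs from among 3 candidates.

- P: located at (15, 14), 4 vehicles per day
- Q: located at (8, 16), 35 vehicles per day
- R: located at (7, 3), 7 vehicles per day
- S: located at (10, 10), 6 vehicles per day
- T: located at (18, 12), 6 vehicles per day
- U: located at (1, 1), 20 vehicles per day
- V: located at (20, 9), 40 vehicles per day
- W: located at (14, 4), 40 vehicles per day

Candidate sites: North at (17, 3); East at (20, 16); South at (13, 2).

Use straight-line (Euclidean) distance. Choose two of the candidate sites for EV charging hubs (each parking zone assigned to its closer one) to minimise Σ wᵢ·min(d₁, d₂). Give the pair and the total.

{East, South}, total 1172.5

Evaluate every pair (each demand assigned to the nearer of the two):
  {East, South}: total = 1172.5
  {North, South}: total = 1311.8
  {North, East}: total = 1315.1
Best pair: {East, South} with total 1172.5.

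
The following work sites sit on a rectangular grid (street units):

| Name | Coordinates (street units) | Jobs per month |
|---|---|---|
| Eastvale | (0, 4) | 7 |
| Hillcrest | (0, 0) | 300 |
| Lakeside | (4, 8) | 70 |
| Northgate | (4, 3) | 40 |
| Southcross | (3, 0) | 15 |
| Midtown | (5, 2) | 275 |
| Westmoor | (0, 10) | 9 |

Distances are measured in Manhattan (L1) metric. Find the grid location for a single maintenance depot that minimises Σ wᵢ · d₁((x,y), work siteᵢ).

(4, 2)

Manhattan distance separates: Σwᵢ(|x−xᵢ|+|y−yᵢ|) = Σwᵢ|x−xᵢ| + Σwᵢ|y−yᵢ|, so x and y are optimised independently as 1-D weighted medians.
Total weight W = 716; half = 358.
x-coordinate, sorted with cumulative weight:
  x=0 (Eastvale, w=7) cum 7
  x=0 (Hillcrest, w=300) cum 307
  x=0 (Westmoor, w=9) cum 316
  x=3 (Southcross, w=15) cum 331
  x=4 (Lakeside, w=70) cum 401  ← median
  x=4 (Northgate, w=40) cum 441
  x=5 (Midtown, w=275) cum 716
⇒ x* = 4
y-coordinate, sorted with cumulative weight:
  y=0 (Hillcrest, w=300) cum 300
  y=0 (Southcross, w=15) cum 315
  y=2 (Midtown, w=275) cum 590  ← median
  y=3 (Northgate, w=40) cum 630
  y=4 (Eastvale, w=7) cum 637
  y=8 (Lakeside, w=70) cum 707
  y=10 (Westmoor, w=9) cum 716
⇒ y* = 2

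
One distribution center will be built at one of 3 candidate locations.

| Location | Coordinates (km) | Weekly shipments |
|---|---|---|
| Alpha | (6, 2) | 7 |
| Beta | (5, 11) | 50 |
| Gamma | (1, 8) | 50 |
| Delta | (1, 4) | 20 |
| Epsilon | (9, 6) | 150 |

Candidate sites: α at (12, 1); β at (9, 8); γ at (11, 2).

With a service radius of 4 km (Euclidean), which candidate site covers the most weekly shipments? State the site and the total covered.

β, covering 150

Coverage radius r = 4 km; a point is covered iff (Δx)²+(Δy)² ≤ 4² = 16.
  α (12, 1): covers {none} → 0
  β (9, 8): covers {Epsilon} → 150
  γ (11, 2): covers {none} → 0
Maximum coverage at β: 150 weekly shipments.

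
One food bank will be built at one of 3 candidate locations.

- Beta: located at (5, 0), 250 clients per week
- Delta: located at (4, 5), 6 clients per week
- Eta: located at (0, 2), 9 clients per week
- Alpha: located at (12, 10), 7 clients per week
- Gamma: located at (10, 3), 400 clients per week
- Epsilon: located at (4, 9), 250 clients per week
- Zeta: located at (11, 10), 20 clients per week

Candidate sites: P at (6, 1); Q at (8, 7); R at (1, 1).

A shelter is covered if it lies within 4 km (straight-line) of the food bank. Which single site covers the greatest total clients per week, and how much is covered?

P, covering 250

Coverage radius r = 4 km; a point is covered iff (Δx)²+(Δy)² ≤ 4² = 16.
  P (6, 1): covers {Beta} → 250
  Q (8, 7): covers {none} → 0
  R (1, 1): covers {Eta} → 9
Maximum coverage at P: 250 clients per week.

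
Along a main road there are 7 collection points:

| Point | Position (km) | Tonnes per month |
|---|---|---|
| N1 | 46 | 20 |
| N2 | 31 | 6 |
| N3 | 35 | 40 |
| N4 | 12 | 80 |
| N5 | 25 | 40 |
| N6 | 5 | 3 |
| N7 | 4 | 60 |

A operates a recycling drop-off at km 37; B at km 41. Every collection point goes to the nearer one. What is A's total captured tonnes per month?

The indifferent point is the midpoint (37+41)/2 = 39; collection points left of it (closer to A at 37) go to A, those right go to B.
  N7 at 4 (w=60) → A
  N6 at 5 (w=3) → A
  N4 at 12 (w=80) → A
  N5 at 25 (w=40) → A
  N2 at 31 (w=6) → A
  N3 at 35 (w=40) → A
  N1 at 46 (w=20) → B
A captures 229; B captures 20.

229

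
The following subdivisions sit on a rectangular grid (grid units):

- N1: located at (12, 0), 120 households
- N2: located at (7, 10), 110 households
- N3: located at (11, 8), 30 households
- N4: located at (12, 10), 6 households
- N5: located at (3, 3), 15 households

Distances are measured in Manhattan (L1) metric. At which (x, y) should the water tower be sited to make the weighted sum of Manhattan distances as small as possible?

Manhattan distance separates: Σwᵢ(|x−xᵢ|+|y−yᵢ|) = Σwᵢ|x−xᵢ| + Σwᵢ|y−yᵢ|, so x and y are optimised independently as 1-D weighted medians.
Total weight W = 281; half = 140.5.
x-coordinate, sorted with cumulative weight:
  x=3 (N5, w=15) cum 15
  x=7 (N2, w=110) cum 125
  x=11 (N3, w=30) cum 155  ← median
  x=12 (N1, w=120) cum 275
  x=12 (N4, w=6) cum 281
⇒ x* = 11
y-coordinate, sorted with cumulative weight:
  y=0 (N1, w=120) cum 120
  y=3 (N5, w=15) cum 135
  y=8 (N3, w=30) cum 165  ← median
  y=10 (N2, w=110) cum 275
  y=10 (N4, w=6) cum 281
⇒ y* = 8

(11, 8)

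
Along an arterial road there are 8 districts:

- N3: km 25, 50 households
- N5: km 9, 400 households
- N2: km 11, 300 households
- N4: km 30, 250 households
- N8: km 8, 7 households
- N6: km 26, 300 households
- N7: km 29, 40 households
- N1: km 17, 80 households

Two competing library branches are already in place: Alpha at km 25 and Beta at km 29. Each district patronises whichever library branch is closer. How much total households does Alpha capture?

The indifferent point is the midpoint (25+29)/2 = 27; districts left of it (closer to Alpha at 25) go to Alpha, those right go to Beta.
  N8 at 8 (w=7) → Alpha
  N5 at 9 (w=400) → Alpha
  N2 at 11 (w=300) → Alpha
  N1 at 17 (w=80) → Alpha
  N3 at 25 (w=50) → Alpha
  N6 at 26 (w=300) → Alpha
  N7 at 29 (w=40) → Beta
  N4 at 30 (w=250) → Beta
Alpha captures 1137; Beta captures 290.

1137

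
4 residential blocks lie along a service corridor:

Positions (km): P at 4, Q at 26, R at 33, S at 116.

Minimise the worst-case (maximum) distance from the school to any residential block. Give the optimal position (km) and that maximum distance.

The 1-center on a line is the midpoint of the two extreme points: leftmost at 4, rightmost at 116.
Optimal location = (4 + 116)/2 = 60; maximum distance = (116 − 4)/2 = 56.

location 60, max distance 56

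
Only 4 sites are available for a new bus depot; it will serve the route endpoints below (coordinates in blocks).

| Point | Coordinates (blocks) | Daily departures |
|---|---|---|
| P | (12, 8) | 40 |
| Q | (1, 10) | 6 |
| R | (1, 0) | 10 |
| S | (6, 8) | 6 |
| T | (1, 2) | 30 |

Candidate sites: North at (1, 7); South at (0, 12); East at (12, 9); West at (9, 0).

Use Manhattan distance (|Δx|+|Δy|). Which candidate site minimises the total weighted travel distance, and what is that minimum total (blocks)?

North, total 754 blocks

Total weighted distance at each candidate:
  North (1, 7): total = 754
  South (0, 12): total = 1178
  East (12, 9): total = 894
  West (9, 0): total = 994
Minimum is at North with total 754 blocks.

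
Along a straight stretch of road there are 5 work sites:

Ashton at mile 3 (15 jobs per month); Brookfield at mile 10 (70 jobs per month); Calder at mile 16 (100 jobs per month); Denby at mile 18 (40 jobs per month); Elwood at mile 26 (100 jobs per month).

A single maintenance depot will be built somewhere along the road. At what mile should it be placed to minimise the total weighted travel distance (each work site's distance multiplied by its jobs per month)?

For a sum of weighted absolute distances on a line, the optimum is the weighted median (not the mean). Total weight W = 325; half-weight = 162.5.
Sort by position and accumulate weight:
  mile 3 (Ashton, w=15) → cum 15
  mile 10 (Brookfield, w=70) → cum 85
  mile 16 (Calder, w=100) → cum 185  ≥ 162.5 → median here
  mile 18 (Denby, w=40) → cum 225
  mile 26 (Elwood, w=100) → cum 325
Optimal location: mile 16.

x = 16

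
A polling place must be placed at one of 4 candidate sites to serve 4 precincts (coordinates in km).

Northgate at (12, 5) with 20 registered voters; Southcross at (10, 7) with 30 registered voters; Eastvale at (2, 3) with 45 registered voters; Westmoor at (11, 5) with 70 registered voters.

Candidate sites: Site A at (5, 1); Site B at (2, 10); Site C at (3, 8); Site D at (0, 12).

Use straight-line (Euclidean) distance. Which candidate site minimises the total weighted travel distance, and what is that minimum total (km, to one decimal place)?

Site A, total 1062.6 km

Total weighted distance at each candidate:
  Site A (5, 1): total = 1062.6
  Site B (2, 10): total = 1515.6
  Site C (3, 8): total = 1229.4
  Site D (0, 12): total = 1940.8
Minimum is at Site A with total 1062.6 km.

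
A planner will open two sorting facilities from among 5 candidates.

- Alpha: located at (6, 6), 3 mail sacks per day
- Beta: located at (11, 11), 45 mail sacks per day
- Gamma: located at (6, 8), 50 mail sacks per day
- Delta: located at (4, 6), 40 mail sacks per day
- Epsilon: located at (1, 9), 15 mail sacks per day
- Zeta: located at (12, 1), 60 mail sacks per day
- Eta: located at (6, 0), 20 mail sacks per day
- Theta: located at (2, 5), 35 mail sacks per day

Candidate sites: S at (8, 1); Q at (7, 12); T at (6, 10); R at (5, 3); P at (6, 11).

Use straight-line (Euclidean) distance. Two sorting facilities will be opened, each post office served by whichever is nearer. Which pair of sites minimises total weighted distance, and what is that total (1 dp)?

Evaluate every pair (each demand assigned to the nearer of the two):
  {S, T}: total = 1105.7
  {T, R}: total = 1168.2
  {R, P}: total = 1218.0
  {S, P}: total = 1223.3
  {Q, R}: total = 1254.5
  {S, Q}: total = 1301.7
  {S, R}: total = 1360.0
  {Q, T}: total = 1626.0
  {T, P}: total = 1665.5
  {Q, P}: total = 1818.8
Best pair: {S, T} with total 1105.7.

{S, T}, total 1105.7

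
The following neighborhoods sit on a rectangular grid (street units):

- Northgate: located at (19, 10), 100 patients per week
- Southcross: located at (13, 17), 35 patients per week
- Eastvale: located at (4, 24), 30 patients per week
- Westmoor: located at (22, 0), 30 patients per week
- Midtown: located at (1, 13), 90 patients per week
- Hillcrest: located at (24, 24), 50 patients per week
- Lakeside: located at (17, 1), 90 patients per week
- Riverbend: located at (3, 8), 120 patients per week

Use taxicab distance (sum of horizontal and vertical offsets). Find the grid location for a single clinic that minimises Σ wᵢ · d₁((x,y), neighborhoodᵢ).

(13, 10)

Manhattan distance separates: Σwᵢ(|x−xᵢ|+|y−yᵢ|) = Σwᵢ|x−xᵢ| + Σwᵢ|y−yᵢ|, so x and y are optimised independently as 1-D weighted medians.
Total weight W = 545; half = 272.5.
x-coordinate, sorted with cumulative weight:
  x=1 (Midtown, w=90) cum 90
  x=3 (Riverbend, w=120) cum 210
  x=4 (Eastvale, w=30) cum 240
  x=13 (Southcross, w=35) cum 275  ← median
  x=17 (Lakeside, w=90) cum 365
  x=19 (Northgate, w=100) cum 465
  x=22 (Westmoor, w=30) cum 495
  x=24 (Hillcrest, w=50) cum 545
⇒ x* = 13
y-coordinate, sorted with cumulative weight:
  y=0 (Westmoor, w=30) cum 30
  y=1 (Lakeside, w=90) cum 120
  y=8 (Riverbend, w=120) cum 240
  y=10 (Northgate, w=100) cum 340  ← median
  y=13 (Midtown, w=90) cum 430
  y=17 (Southcross, w=35) cum 465
  y=24 (Eastvale, w=30) cum 495
  y=24 (Hillcrest, w=50) cum 545
⇒ y* = 10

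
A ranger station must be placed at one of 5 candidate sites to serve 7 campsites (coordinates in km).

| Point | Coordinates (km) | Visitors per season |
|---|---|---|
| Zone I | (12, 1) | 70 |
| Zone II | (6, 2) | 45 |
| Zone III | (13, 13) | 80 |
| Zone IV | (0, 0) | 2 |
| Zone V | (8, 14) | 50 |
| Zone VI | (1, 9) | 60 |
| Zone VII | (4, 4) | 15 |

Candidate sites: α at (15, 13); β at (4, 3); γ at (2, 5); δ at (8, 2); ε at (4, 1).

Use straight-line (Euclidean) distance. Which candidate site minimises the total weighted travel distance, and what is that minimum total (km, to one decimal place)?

Total weighted distance at each candidate:
  α (15, 13): total = 3145.5
  β (4, 3): total = 2766.9
  γ (2, 5): total = 2899.6
  δ (8, 2): total = 2622.8
  ε (4, 1): total = 3106.6
Minimum is at δ with total 2622.8 km.

δ, total 2622.8 km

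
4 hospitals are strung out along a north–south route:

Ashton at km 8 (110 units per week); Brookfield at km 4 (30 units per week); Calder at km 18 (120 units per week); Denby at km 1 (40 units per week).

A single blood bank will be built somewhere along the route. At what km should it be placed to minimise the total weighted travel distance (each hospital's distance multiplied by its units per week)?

For a sum of weighted absolute distances on a line, the optimum is the weighted median (not the mean). Total weight W = 300; half-weight = 150.
Sort by position and accumulate weight:
  km 1 (Denby, w=40) → cum 40
  km 4 (Brookfield, w=30) → cum 70
  km 8 (Ashton, w=110) → cum 180  ≥ 150 → median here
  km 18 (Calder, w=120) → cum 300
Optimal location: km 8.

x = 8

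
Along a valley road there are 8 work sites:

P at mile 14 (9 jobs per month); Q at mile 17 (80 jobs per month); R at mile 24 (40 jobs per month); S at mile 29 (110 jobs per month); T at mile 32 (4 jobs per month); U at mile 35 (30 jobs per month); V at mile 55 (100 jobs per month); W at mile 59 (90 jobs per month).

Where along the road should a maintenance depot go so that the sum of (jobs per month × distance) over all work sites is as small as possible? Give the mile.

x = 29

For a sum of weighted absolute distances on a line, the optimum is the weighted median (not the mean). Total weight W = 463; half-weight = 231.5.
Sort by position and accumulate weight:
  mile 14 (P, w=9) → cum 9
  mile 17 (Q, w=80) → cum 89
  mile 24 (R, w=40) → cum 129
  mile 29 (S, w=110) → cum 239  ≥ 231.5 → median here
  mile 32 (T, w=4) → cum 243
  mile 35 (U, w=30) → cum 273
  mile 55 (V, w=100) → cum 373
  mile 59 (W, w=90) → cum 463
Optimal location: mile 29.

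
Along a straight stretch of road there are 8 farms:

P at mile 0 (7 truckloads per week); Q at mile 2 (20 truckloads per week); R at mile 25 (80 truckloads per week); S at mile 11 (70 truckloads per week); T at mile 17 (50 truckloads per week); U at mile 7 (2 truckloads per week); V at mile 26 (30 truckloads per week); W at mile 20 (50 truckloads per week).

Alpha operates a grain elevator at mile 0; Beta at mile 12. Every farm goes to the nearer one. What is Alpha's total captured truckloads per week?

The indifferent point is the midpoint (0+12)/2 = 6; farms left of it (closer to Alpha at 0) go to Alpha, those right go to Beta.
  P at 0 (w=7) → Alpha
  Q at 2 (w=20) → Alpha
  U at 7 (w=2) → Beta
  S at 11 (w=70) → Beta
  T at 17 (w=50) → Beta
  W at 20 (w=50) → Beta
  R at 25 (w=80) → Beta
  V at 26 (w=30) → Beta
Alpha captures 27; Beta captures 282.

27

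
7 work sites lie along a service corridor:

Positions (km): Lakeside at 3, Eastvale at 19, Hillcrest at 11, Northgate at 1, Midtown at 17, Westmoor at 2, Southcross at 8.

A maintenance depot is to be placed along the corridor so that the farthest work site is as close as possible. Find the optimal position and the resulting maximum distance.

The 1-center on a line is the midpoint of the two extreme points: leftmost at 1, rightmost at 19.
Optimal location = (1 + 19)/2 = 10; maximum distance = (19 − 1)/2 = 9.

location 10, max distance 9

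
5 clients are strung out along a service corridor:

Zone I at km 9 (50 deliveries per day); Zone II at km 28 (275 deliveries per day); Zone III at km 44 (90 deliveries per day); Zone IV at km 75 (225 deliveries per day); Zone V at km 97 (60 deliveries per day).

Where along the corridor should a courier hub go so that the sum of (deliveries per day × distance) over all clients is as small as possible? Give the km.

x = 44

For a sum of weighted absolute distances on a line, the optimum is the weighted median (not the mean). Total weight W = 700; half-weight = 350.
Sort by position and accumulate weight:
  km 9 (Zone I, w=50) → cum 50
  km 28 (Zone II, w=275) → cum 325
  km 44 (Zone III, w=90) → cum 415  ≥ 350 → median here
  km 75 (Zone IV, w=225) → cum 640
  km 97 (Zone V, w=60) → cum 700
Optimal location: km 44.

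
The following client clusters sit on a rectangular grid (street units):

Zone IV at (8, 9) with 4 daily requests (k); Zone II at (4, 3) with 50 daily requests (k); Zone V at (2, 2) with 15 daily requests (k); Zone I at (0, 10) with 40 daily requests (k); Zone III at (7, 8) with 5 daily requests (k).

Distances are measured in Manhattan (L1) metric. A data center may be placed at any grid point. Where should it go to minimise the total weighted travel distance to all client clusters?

Manhattan distance separates: Σwᵢ(|x−xᵢ|+|y−yᵢ|) = Σwᵢ|x−xᵢ| + Σwᵢ|y−yᵢ|, so x and y are optimised independently as 1-D weighted medians.
Total weight W = 114; half = 57.
x-coordinate, sorted with cumulative weight:
  x=0 (Zone I, w=40) cum 40
  x=2 (Zone V, w=15) cum 55
  x=4 (Zone II, w=50) cum 105  ← median
  x=7 (Zone III, w=5) cum 110
  x=8 (Zone IV, w=4) cum 114
⇒ x* = 4
y-coordinate, sorted with cumulative weight:
  y=2 (Zone V, w=15) cum 15
  y=3 (Zone II, w=50) cum 65  ← median
  y=8 (Zone III, w=5) cum 70
  y=9 (Zone IV, w=4) cum 74
  y=10 (Zone I, w=40) cum 114
⇒ y* = 3

(4, 3)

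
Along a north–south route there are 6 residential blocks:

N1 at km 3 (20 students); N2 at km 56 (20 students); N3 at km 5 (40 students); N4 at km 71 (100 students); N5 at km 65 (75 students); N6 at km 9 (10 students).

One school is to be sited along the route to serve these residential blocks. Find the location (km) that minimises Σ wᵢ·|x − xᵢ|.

For a sum of weighted absolute distances on a line, the optimum is the weighted median (not the mean). Total weight W = 265; half-weight = 132.5.
Sort by position and accumulate weight:
  km 3 (N1, w=20) → cum 20
  km 5 (N3, w=40) → cum 60
  km 9 (N6, w=10) → cum 70
  km 56 (N2, w=20) → cum 90
  km 65 (N5, w=75) → cum 165  ≥ 132.5 → median here
  km 71 (N4, w=100) → cum 265
Optimal location: km 65.

x = 65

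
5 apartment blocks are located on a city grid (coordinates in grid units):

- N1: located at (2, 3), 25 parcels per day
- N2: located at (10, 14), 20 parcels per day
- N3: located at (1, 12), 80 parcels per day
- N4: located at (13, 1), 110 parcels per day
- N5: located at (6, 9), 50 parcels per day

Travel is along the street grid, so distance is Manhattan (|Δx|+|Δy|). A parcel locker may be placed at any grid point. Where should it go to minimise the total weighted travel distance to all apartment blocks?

(6, 9)

Manhattan distance separates: Σwᵢ(|x−xᵢ|+|y−yᵢ|) = Σwᵢ|x−xᵢ| + Σwᵢ|y−yᵢ|, so x and y are optimised independently as 1-D weighted medians.
Total weight W = 285; half = 142.5.
x-coordinate, sorted with cumulative weight:
  x=1 (N3, w=80) cum 80
  x=2 (N1, w=25) cum 105
  x=6 (N5, w=50) cum 155  ← median
  x=10 (N2, w=20) cum 175
  x=13 (N4, w=110) cum 285
⇒ x* = 6
y-coordinate, sorted with cumulative weight:
  y=1 (N4, w=110) cum 110
  y=3 (N1, w=25) cum 135
  y=9 (N5, w=50) cum 185  ← median
  y=12 (N3, w=80) cum 265
  y=14 (N2, w=20) cum 285
⇒ y* = 9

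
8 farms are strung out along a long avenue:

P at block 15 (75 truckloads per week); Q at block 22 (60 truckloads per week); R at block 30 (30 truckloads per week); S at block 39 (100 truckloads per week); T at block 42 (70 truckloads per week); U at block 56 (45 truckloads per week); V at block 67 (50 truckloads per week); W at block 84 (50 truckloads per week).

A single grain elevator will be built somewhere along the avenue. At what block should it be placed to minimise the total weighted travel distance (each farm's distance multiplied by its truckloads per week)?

For a sum of weighted absolute distances on a line, the optimum is the weighted median (not the mean). Total weight W = 480; half-weight = 240.
Sort by position and accumulate weight:
  block 15 (P, w=75) → cum 75
  block 22 (Q, w=60) → cum 135
  block 30 (R, w=30) → cum 165
  block 39 (S, w=100) → cum 265  ≥ 240 → median here
  block 42 (T, w=70) → cum 335
  block 56 (U, w=45) → cum 380
  block 67 (V, w=50) → cum 430
  block 84 (W, w=50) → cum 480
Optimal location: block 39.

x = 39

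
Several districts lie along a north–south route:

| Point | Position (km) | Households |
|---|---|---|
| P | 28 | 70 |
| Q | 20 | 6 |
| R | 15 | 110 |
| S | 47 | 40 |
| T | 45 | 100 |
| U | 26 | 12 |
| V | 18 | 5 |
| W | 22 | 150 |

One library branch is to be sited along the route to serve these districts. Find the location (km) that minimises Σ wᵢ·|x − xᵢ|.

x = 22

For a sum of weighted absolute distances on a line, the optimum is the weighted median (not the mean). Total weight W = 493; half-weight = 246.5.
Sort by position and accumulate weight:
  km 15 (R, w=110) → cum 110
  km 18 (V, w=5) → cum 115
  km 20 (Q, w=6) → cum 121
  km 22 (W, w=150) → cum 271  ≥ 246.5 → median here
  km 26 (U, w=12) → cum 283
  km 28 (P, w=70) → cum 353
  km 45 (T, w=100) → cum 453
  km 47 (S, w=40) → cum 493
Optimal location: km 22.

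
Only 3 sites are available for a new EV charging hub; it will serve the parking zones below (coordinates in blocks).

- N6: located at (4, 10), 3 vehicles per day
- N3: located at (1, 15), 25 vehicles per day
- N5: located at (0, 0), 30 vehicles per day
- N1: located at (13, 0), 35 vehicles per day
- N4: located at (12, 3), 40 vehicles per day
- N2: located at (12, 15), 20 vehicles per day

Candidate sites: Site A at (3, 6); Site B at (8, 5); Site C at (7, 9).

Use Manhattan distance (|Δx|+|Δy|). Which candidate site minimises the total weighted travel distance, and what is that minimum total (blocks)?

Total weighted distance at each candidate:
  Site A (3, 6): total = 1960
  Site B (8, 5): total = 1712
  Site C (7, 9): total = 1977
Minimum is at Site B with total 1712 blocks.

Site B, total 1712 blocks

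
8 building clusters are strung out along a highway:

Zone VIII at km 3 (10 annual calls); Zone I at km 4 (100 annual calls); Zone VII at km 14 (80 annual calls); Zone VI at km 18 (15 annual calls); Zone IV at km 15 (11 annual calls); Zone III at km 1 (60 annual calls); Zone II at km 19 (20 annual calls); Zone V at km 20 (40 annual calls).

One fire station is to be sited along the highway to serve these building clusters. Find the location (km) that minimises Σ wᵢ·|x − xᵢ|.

x = 4

For a sum of weighted absolute distances on a line, the optimum is the weighted median (not the mean). Total weight W = 336; half-weight = 168.
Sort by position and accumulate weight:
  km 1 (Zone III, w=60) → cum 60
  km 3 (Zone VIII, w=10) → cum 70
  km 4 (Zone I, w=100) → cum 170  ≥ 168 → median here
  km 14 (Zone VII, w=80) → cum 250
  km 15 (Zone IV, w=11) → cum 261
  km 18 (Zone VI, w=15) → cum 276
  km 19 (Zone II, w=20) → cum 296
  km 20 (Zone V, w=40) → cum 336
Optimal location: km 4.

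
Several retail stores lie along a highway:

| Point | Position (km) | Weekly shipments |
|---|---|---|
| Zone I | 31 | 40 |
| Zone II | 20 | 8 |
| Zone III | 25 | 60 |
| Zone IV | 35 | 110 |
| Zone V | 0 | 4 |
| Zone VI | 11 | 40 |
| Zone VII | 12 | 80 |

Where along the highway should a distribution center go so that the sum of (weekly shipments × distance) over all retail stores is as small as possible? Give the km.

For a sum of weighted absolute distances on a line, the optimum is the weighted median (not the mean). Total weight W = 342; half-weight = 171.
Sort by position and accumulate weight:
  km 0 (Zone V, w=4) → cum 4
  km 11 (Zone VI, w=40) → cum 44
  km 12 (Zone VII, w=80) → cum 124
  km 20 (Zone II, w=8) → cum 132
  km 25 (Zone III, w=60) → cum 192  ≥ 171 → median here
  km 31 (Zone I, w=40) → cum 232
  km 35 (Zone IV, w=110) → cum 342
Optimal location: km 25.

x = 25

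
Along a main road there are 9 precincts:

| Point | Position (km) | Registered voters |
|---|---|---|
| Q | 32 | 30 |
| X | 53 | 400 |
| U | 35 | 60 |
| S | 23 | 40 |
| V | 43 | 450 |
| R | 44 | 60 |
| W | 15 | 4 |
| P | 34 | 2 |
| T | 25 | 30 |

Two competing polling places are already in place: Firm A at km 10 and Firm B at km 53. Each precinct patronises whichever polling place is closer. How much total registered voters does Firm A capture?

74

The indifferent point is the midpoint (10+53)/2 = 31.5; precincts left of it (closer to Firm A at 10) go to Firm A, those right go to Firm B.
  W at 15 (w=4) → Firm A
  S at 23 (w=40) → Firm A
  T at 25 (w=30) → Firm A
  Q at 32 (w=30) → Firm B
  P at 34 (w=2) → Firm B
  U at 35 (w=60) → Firm B
  V at 43 (w=450) → Firm B
  R at 44 (w=60) → Firm B
  X at 53 (w=400) → Firm B
Firm A captures 74; Firm B captures 1002.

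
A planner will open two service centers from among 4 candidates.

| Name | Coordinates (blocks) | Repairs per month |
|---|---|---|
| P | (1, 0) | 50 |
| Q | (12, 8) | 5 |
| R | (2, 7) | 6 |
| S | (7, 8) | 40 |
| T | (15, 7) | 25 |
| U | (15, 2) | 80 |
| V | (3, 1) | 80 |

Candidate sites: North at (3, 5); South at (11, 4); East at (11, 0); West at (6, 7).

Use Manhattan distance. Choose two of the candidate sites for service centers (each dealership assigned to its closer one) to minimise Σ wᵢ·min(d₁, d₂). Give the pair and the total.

{North, South}, total 1648

Evaluate every pair (each demand assigned to the nearer of the two):
  {North, South}: total = 1648
  {North, East}: total = 1768
  {East, West}: total = 2064
  {South, West}: total = 2104
  {North, West}: total = 2148
  {South, East}: total = 2292
Best pair: {North, South} with total 1648.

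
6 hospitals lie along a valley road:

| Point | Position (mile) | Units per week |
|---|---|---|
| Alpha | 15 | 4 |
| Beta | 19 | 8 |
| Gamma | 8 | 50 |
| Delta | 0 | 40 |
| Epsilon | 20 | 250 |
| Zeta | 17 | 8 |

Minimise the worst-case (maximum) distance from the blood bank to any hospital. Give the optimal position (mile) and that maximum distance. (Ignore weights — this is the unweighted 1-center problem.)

location 10, max distance 10

The 1-center on a line is the midpoint of the two extreme points: leftmost at 0, rightmost at 20.
Optimal location = (0 + 20)/2 = 10; maximum distance = (20 − 0)/2 = 10.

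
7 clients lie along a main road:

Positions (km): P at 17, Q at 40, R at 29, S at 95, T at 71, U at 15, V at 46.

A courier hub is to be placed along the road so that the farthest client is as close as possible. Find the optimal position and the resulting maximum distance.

The 1-center on a line is the midpoint of the two extreme points: leftmost at 15, rightmost at 95.
Optimal location = (15 + 95)/2 = 55; maximum distance = (95 − 15)/2 = 40.

location 55, max distance 40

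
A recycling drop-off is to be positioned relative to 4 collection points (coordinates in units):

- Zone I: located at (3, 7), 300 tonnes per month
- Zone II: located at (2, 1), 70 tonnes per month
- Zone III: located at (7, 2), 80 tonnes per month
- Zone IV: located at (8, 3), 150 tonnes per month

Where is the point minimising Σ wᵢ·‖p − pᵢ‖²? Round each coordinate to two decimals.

(4.67, 4.63)

The minimiser of Σwᵢ‖p−pᵢ‖² is the weighted centroid p* = (Σwᵢpᵢ)/(Σwᵢ).
Σwᵢ = 600.
Σwᵢxᵢ = 300·3 + 70·2 + 80·7 + 150·8 = 2800.
Σwᵢyᵢ = 300·7 + 70·1 + 80·2 + 150·3 = 2780.
x* = 2800/600 = 4.67, y* = 2780/600 = 4.63.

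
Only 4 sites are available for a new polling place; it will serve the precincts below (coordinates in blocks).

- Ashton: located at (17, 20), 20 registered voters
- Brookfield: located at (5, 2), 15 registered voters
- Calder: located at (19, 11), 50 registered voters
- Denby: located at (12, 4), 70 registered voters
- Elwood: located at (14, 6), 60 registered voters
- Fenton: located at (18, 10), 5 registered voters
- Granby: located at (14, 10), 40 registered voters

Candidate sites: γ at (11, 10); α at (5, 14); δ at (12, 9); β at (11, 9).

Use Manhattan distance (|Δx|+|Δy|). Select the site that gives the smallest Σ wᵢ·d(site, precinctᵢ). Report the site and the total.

δ, total 1785 blocks

Total weighted distance at each candidate:
  γ (11, 10): total = 2045
  α (5, 14): total = 4205
  δ (12, 9): total = 1785
  β (11, 9): total = 2015
Minimum is at δ with total 1785 blocks.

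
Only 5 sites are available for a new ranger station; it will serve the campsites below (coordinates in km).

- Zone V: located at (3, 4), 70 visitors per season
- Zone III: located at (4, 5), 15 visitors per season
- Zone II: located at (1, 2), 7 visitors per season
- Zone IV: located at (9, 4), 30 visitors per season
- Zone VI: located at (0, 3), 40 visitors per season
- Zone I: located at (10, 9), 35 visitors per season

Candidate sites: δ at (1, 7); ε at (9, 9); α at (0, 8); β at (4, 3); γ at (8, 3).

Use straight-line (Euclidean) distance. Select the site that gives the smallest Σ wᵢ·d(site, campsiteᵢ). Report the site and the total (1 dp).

β, total 761.1 km

Total weighted distance at each candidate:
  δ (1, 7): total = 1085.4
  ε (9, 9): total = 1334.8
  α (0, 8): total = 1314.8
  β (4, 3): total = 761.1
  γ (8, 3): total = 1057.3
Minimum is at β with total 761.1 km.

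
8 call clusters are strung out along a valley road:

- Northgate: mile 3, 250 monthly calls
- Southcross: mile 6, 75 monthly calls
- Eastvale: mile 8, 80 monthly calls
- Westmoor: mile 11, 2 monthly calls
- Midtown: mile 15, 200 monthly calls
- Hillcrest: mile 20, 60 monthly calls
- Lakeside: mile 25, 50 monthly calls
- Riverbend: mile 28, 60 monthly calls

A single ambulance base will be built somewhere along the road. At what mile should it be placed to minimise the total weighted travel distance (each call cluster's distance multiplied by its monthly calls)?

x = 8

For a sum of weighted absolute distances on a line, the optimum is the weighted median (not the mean). Total weight W = 777; half-weight = 388.5.
Sort by position and accumulate weight:
  mile 3 (Northgate, w=250) → cum 250
  mile 6 (Southcross, w=75) → cum 325
  mile 8 (Eastvale, w=80) → cum 405  ≥ 388.5 → median here
  mile 11 (Westmoor, w=2) → cum 407
  mile 15 (Midtown, w=200) → cum 607
  mile 20 (Hillcrest, w=60) → cum 667
  mile 25 (Lakeside, w=50) → cum 717
  mile 28 (Riverbend, w=60) → cum 777
Optimal location: mile 8.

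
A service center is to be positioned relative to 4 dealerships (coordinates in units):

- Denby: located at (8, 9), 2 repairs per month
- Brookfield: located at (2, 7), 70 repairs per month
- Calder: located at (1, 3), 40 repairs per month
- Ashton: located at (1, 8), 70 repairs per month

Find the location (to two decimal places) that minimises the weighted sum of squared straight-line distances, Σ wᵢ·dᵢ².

(1.46, 6.53)

The minimiser of Σwᵢ‖p−pᵢ‖² is the weighted centroid p* = (Σwᵢpᵢ)/(Σwᵢ).
Σwᵢ = 182.
Σwᵢxᵢ = 2·8 + 70·2 + 40·1 + 70·1 = 266.
Σwᵢyᵢ = 2·9 + 70·7 + 40·3 + 70·8 = 1188.
x* = 266/182 = 1.46, y* = 1188/182 = 6.53.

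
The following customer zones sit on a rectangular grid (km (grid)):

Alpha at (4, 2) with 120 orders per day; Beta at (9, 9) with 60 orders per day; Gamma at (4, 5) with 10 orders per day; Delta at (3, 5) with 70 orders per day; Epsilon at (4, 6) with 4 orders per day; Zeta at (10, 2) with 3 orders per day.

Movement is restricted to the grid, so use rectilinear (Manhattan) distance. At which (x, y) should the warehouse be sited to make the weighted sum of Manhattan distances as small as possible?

(4, 5)

Manhattan distance separates: Σwᵢ(|x−xᵢ|+|y−yᵢ|) = Σwᵢ|x−xᵢ| + Σwᵢ|y−yᵢ|, so x and y are optimised independently as 1-D weighted medians.
Total weight W = 267; half = 133.5.
x-coordinate, sorted with cumulative weight:
  x=3 (Delta, w=70) cum 70
  x=4 (Alpha, w=120) cum 190  ← median
  x=4 (Gamma, w=10) cum 200
  x=4 (Epsilon, w=4) cum 204
  x=9 (Beta, w=60) cum 264
  x=10 (Zeta, w=3) cum 267
⇒ x* = 4
y-coordinate, sorted with cumulative weight:
  y=2 (Alpha, w=120) cum 120
  y=2 (Zeta, w=3) cum 123
  y=5 (Gamma, w=10) cum 133
  y=5 (Delta, w=70) cum 203  ← median
  y=6 (Epsilon, w=4) cum 207
  y=9 (Beta, w=60) cum 267
⇒ y* = 5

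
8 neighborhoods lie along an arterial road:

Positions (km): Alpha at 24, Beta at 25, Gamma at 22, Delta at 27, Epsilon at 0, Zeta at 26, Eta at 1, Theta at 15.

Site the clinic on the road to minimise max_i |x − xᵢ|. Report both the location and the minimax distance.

location 13.5, max distance 13.5

The 1-center on a line is the midpoint of the two extreme points: leftmost at 0, rightmost at 27.
Optimal location = (0 + 27)/2 = 13.5; maximum distance = (27 − 0)/2 = 13.5.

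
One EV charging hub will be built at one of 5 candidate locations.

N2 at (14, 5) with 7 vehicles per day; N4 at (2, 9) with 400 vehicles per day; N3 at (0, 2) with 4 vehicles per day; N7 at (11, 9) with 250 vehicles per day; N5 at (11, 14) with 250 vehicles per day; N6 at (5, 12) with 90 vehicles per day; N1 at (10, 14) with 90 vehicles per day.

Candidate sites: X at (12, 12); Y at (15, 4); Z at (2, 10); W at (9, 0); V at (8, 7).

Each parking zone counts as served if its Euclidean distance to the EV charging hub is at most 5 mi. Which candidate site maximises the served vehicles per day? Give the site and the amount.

Coverage radius r = 5 mi; a point is covered iff (Δx)²+(Δy)² ≤ 5² = 25.
  X (12, 12): covers {N7, N5, N1} → 590
  Y (15, 4): covers {N2} → 7
  Z (2, 10): covers {N4, N6} → 490
  W (9, 0): covers {none} → 0
  V (8, 7): covers {N7} → 250
Maximum coverage at X: 590 vehicles per day.

X, covering 590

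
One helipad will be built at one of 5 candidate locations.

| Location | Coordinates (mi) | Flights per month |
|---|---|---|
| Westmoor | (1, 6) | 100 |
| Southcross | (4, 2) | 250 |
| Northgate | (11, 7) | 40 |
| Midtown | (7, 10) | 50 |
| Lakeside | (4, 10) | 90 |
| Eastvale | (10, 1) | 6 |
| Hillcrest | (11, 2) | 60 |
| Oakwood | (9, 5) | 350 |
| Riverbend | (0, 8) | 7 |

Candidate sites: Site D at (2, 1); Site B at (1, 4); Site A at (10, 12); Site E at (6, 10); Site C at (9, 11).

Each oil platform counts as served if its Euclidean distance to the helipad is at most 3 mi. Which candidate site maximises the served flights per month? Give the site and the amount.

Site D, covering 250

Coverage radius r = 3 mi; a point is covered iff (Δx)²+(Δy)² ≤ 3² = 9.
  Site D (2, 1): covers {Southcross} → 250
  Site B (1, 4): covers {Westmoor} → 100
  Site A (10, 12): covers {none} → 0
  Site E (6, 10): covers {Midtown, Lakeside} → 140
  Site C (9, 11): covers {Midtown} → 50
Maximum coverage at Site D: 250 flights per month.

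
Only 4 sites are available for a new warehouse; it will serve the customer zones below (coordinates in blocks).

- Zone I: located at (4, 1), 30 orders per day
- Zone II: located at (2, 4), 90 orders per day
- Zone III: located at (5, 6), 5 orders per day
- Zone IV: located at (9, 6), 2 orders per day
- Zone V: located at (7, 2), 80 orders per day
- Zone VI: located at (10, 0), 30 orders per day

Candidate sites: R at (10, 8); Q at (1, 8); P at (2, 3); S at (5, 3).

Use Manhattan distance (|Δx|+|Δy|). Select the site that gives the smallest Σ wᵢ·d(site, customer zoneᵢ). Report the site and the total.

Total weighted distance at each candidate:
  R (10, 8): total = 2471
  Q (1, 8): total = 2270
  P (2, 3): total = 1070
  S (5, 3): total = 959
Minimum is at S with total 959 blocks.

S, total 959 blocks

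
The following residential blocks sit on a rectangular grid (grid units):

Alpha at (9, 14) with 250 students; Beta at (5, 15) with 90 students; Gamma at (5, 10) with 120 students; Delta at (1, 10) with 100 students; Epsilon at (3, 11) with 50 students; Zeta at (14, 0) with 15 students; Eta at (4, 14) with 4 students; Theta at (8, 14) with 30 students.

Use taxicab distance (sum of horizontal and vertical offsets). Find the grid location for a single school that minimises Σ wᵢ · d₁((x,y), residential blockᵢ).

(5, 14)

Manhattan distance separates: Σwᵢ(|x−xᵢ|+|y−yᵢ|) = Σwᵢ|x−xᵢ| + Σwᵢ|y−yᵢ|, so x and y are optimised independently as 1-D weighted medians.
Total weight W = 659; half = 329.5.
x-coordinate, sorted with cumulative weight:
  x=1 (Delta, w=100) cum 100
  x=3 (Epsilon, w=50) cum 150
  x=4 (Eta, w=4) cum 154
  x=5 (Beta, w=90) cum 244
  x=5 (Gamma, w=120) cum 364  ← median
  x=8 (Theta, w=30) cum 394
  x=9 (Alpha, w=250) cum 644
  x=14 (Zeta, w=15) cum 659
⇒ x* = 5
y-coordinate, sorted with cumulative weight:
  y=0 (Zeta, w=15) cum 15
  y=10 (Gamma, w=120) cum 135
  y=10 (Delta, w=100) cum 235
  y=11 (Epsilon, w=50) cum 285
  y=14 (Alpha, w=250) cum 535  ← median
  y=14 (Eta, w=4) cum 539
  y=14 (Theta, w=30) cum 569
  y=15 (Beta, w=90) cum 659
⇒ y* = 14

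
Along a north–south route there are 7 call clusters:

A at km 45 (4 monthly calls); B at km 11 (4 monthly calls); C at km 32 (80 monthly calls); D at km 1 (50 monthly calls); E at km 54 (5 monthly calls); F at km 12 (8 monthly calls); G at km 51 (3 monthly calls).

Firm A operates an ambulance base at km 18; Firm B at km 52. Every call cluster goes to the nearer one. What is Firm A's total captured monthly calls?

The indifferent point is the midpoint (18+52)/2 = 35; call clusters left of it (closer to Firm A at 18) go to Firm A, those right go to Firm B.
  D at 1 (w=50) → Firm A
  B at 11 (w=4) → Firm A
  F at 12 (w=8) → Firm A
  C at 32 (w=80) → Firm A
  A at 45 (w=4) → Firm B
  G at 51 (w=3) → Firm B
  E at 54 (w=5) → Firm B
Firm A captures 142; Firm B captures 12.

142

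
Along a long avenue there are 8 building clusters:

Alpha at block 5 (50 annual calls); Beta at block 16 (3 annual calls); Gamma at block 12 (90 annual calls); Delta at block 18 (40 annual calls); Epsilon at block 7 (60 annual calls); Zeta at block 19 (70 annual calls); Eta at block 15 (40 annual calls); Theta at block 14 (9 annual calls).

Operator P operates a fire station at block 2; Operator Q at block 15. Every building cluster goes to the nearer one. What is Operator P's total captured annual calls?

110

The indifferent point is the midpoint (2+15)/2 = 8.5; building clusters left of it (closer to Operator P at 2) go to Operator P, those right go to Operator Q.
  Alpha at 5 (w=50) → Operator P
  Epsilon at 7 (w=60) → Operator P
  Gamma at 12 (w=90) → Operator Q
  Theta at 14 (w=9) → Operator Q
  Eta at 15 (w=40) → Operator Q
  Beta at 16 (w=3) → Operator Q
  Delta at 18 (w=40) → Operator Q
  Zeta at 19 (w=70) → Operator Q
Operator P captures 110; Operator Q captures 252.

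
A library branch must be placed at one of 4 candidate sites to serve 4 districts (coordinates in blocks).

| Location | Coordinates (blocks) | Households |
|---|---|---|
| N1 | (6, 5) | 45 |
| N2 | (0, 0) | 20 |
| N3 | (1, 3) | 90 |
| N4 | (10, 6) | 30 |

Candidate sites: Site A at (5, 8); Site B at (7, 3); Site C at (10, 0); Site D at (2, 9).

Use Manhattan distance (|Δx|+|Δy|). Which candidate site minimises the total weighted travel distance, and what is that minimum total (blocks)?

Total weighted distance at each candidate:
  Site A (5, 8): total = 1460
  Site B (7, 3): total = 1055
  Site C (10, 0): total = 1865
  Site D (2, 9): total = 1540
Minimum is at Site B with total 1055 blocks.

Site B, total 1055 blocks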